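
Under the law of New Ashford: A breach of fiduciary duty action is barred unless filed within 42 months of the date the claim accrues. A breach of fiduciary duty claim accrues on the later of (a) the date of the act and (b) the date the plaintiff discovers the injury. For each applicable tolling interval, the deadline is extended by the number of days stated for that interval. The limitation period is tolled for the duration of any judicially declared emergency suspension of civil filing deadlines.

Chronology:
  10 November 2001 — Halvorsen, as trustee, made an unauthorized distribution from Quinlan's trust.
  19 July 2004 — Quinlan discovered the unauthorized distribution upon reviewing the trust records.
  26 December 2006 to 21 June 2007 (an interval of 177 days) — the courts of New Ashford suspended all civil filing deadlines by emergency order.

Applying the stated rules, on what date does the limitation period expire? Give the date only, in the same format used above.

Because discovery on 19 July 2004 post-dates the 10 November 2001 act, accrual under the later-of rule falls on 19 July 2004.
The untolled deadline — 42 months after 19 July 2004 — is 19 January 2008.
The period was tolled for 177 days by the emergency suspension of filing deadlines (26 December 2006 to 21 June 2007), pushing the deadline to 14 July 2008.

14 July 2008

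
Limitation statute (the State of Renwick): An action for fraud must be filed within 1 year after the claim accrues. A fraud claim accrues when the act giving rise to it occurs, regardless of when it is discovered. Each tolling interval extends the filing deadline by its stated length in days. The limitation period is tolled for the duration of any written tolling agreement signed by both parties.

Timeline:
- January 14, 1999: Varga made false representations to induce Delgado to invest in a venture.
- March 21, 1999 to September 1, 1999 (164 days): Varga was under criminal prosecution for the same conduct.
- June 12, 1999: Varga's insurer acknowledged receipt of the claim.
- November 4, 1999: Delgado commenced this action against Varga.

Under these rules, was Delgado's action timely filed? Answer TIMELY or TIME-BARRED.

The claim accrued on January 14, 1999, the date of the act.
Adding the 1 year base period to January 14, 1999 gives a deadline of January 14, 2000, before any tolling.
Although a criminal prosecution ran from March 21, 1999 to September 1, 1999, the stated rules do not make that a tolling event, so it is disregarded.
The other events in the timeline have no effect on the limitation period under the stated rules.
Delgado filed on November 4, 1999, before the January 14, 2000 deadline, so the action is timely.

TIMELY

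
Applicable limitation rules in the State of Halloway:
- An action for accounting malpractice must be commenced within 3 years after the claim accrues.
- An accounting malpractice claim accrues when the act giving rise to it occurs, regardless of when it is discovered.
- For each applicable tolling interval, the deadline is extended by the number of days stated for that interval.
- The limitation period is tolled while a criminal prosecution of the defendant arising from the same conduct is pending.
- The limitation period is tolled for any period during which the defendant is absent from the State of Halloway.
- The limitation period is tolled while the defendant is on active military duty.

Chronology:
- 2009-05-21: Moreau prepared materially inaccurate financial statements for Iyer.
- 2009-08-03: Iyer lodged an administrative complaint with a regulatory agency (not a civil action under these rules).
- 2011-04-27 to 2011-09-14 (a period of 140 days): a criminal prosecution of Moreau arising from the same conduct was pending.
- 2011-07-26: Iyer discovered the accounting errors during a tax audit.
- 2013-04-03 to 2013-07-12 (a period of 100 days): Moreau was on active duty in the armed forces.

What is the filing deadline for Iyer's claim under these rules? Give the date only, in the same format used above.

Because the rule ties accrual to occurrence, the claim accrued on 2009-05-21, not on the 2011-07-26 discovery date.
Adding the 3 years base period to 2009-05-21 gives a deadline of 2012-05-21, before any tolling.
The pending criminal prosecution from 2011-04-27 to 2011-09-14 tolled the period for 140 days, extending the deadline to 2012-10-08.
The defendant's active military service starting 2013-04-03 came too late — the period had run on 2012-10-08 — and so does not extend the deadline.
The other events in the timeline have no effect on the limitation period under the stated rules.

2012-10-08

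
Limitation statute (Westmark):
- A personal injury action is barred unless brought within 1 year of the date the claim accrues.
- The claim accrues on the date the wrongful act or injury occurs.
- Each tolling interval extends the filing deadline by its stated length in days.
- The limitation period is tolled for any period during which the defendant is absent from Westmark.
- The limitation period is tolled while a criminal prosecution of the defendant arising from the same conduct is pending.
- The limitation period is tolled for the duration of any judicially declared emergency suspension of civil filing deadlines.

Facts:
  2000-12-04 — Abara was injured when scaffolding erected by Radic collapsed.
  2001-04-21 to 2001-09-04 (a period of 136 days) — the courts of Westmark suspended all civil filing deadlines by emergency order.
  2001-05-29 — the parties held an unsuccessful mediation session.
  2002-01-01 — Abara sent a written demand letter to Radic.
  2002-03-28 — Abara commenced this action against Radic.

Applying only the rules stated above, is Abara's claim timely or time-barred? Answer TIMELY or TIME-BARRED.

The claim accrued on 2000-12-04, when the wrongful act occurred.
The untolled deadline — 1 year after 2000-12-04 — is 2001-12-04.
The emergency suspension of filing deadlines from 2001-04-21 to 2001-09-04 tolled the period for 136 days, extending the deadline to 2002-04-19.
None of the other events listed affects the running of the period under the stated rules.
Abara filed on 2002-03-28, before the 2002-04-19 deadline, so the action is timely.

TIMELY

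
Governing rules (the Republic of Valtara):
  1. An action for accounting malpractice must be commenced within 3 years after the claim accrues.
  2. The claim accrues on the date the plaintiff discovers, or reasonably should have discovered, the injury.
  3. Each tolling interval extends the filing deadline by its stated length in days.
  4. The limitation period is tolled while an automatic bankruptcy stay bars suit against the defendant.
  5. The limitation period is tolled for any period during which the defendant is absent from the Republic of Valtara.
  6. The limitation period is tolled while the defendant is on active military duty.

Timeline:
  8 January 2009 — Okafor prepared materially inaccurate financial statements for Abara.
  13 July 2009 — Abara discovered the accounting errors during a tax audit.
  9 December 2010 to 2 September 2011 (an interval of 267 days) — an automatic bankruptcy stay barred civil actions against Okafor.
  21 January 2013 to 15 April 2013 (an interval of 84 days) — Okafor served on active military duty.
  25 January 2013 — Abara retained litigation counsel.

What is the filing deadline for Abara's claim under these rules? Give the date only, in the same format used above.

Accrual is tied to discovery, so the period began on 13 July 2009 rather than on 8 January 2009 when the act occurred.
3 years from 13 July 2009 is 13 July 2012.
Because the automatic bankruptcy stay ran from 9 December 2010 to 2 September 2011, the deadline is extended by 267 days to 6 April 2013.
Because the defendant's active military service ran from 21 January 2013 to 15 April 2013, the deadline is extended by 84 days to 29 June 2013.
The other events in the timeline have no effect on the limitation period under the stated rules.

29 June 2013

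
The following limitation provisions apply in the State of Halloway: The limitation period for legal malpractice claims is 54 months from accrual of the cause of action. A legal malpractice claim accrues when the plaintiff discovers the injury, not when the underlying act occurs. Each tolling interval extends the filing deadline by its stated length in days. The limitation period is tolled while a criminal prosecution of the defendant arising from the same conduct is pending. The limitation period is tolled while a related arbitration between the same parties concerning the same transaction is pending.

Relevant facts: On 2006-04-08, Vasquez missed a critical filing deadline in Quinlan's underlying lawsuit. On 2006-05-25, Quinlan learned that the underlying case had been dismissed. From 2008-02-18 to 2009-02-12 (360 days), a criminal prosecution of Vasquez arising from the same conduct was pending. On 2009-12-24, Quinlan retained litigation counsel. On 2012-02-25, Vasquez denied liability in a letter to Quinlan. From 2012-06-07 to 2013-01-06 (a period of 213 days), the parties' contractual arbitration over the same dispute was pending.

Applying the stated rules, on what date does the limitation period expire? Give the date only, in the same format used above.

Accrual is tied to discovery, so the period began on 2006-05-25 rather than on 2006-04-08 when the act occurred.
Adding the 54 months base period to 2006-05-25 gives a deadline of 2010-11-25, before any tolling.
Because the pending criminal prosecution ran from 2008-02-18 to 2009-02-12, the deadline is extended by 360 days to 2011-11-20.
The pending related arbitration starting 2012-06-07 came too late — the period had run on 2011-11-20 — and so does not extend the deadline.
None of the other events listed affects the running of the period under the stated rules.

2011-11-20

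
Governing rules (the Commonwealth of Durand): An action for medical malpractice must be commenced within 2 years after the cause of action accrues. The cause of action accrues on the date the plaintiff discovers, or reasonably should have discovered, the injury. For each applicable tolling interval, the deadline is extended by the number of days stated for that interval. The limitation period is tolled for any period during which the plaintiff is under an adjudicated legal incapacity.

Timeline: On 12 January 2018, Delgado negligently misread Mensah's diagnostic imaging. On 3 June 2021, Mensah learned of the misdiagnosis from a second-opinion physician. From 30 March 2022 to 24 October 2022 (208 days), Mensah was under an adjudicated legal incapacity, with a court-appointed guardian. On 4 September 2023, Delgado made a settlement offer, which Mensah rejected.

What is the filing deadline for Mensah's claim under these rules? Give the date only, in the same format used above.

28 December 2023

The claim did not accrue until Mensah discovered the injury on 3 June 2021; the 12 January 2018 act date does not start the clock under the stated rule.
2 years from 3 June 2021 is 3 June 2023.
Because the plaintiff's legal incapacity ran from 30 March 2022 to 24 October 2022, the deadline is extended by 208 days to 28 December 2023.
Nothing else in the chronology tolls or restarts the period.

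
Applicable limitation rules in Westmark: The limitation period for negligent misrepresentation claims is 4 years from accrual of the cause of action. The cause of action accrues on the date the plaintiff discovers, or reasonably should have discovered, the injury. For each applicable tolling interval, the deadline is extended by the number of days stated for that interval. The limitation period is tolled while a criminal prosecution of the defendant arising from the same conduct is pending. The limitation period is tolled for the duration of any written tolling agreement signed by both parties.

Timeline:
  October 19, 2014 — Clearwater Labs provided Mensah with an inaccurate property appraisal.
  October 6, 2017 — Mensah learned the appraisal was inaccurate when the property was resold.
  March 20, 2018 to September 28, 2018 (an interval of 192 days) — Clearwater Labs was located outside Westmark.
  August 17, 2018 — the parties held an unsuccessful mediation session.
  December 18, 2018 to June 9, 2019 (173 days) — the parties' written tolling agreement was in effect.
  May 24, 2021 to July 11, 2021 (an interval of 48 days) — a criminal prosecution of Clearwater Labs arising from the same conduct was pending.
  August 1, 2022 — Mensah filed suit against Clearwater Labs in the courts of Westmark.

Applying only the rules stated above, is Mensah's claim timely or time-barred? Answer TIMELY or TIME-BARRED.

TIME-BARRED

Accrual is tied to discovery, so the period began on October 6, 2017 rather than on October 19, 2014 when the act occurred.
The untolled deadline — 4 years after October 6, 2017 — is October 6, 2021.
Because the written tolling agreement ran from December 18, 2018 to June 9, 2019, the deadline is extended by 173 days to March 28, 2022.
The period was tolled for 48 days by the pending criminal prosecution (May 24, 2021 to July 11, 2021), pushing the deadline to May 15, 2022.
Although the defendant's absence ran from March 20, 2018 to September 28, 2018, the stated rules do not make that a tolling event, so it is disregarded.
Nothing else in the chronology tolls or restarts the period.
The August 1, 2022 filing falls after the May 15, 2022 deadline; the claim is time-barred.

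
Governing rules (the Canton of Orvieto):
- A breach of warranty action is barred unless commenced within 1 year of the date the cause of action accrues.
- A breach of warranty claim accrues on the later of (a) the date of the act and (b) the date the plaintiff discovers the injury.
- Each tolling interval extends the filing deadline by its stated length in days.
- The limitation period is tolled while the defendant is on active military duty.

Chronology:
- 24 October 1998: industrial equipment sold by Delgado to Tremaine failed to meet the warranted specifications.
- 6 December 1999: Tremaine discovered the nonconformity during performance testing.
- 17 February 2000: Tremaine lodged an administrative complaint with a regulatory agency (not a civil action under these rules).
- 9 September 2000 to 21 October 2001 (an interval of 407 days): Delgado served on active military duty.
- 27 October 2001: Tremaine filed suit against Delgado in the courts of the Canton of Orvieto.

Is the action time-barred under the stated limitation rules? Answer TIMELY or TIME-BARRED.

TIMELY

Taking the later of the act (24 October 1998) and discovery (6 December 1999), the claim accrued on 6 December 1999.
1 year from 6 December 1999 is 6 December 2000.
The period was tolled for 407 days by the defendant's active military service (9 September 2000 to 21 October 2001), pushing the deadline to 17 January 2002.
Nothing else in the chronology tolls or restarts the period.
Tremaine filed on 27 October 2001, before the 17 January 2002 deadline, so the action is timely.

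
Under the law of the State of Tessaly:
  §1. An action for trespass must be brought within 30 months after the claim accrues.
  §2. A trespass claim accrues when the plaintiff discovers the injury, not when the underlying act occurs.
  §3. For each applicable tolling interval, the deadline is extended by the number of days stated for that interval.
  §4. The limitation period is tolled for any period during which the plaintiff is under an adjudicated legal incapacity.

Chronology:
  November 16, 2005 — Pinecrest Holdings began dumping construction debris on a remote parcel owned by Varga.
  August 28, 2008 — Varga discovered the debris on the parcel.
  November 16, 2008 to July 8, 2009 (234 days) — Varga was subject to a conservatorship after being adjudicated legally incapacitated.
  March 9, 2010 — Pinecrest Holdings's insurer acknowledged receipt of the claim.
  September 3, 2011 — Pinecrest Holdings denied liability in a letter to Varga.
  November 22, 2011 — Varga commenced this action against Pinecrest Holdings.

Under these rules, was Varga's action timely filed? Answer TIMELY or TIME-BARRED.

TIME-BARRED

Accrual is tied to discovery, so the period began on August 28, 2008 rather than on November 16, 2005 when the act occurred.
Adding the 30 months base period to August 28, 2008 gives a deadline of February 28, 2011, before any tolling.
The period was tolled for 234 days by the plaintiff's legal incapacity (November 16, 2008 to July 8, 2009), pushing the deadline to October 20, 2011.
None of the other events listed affects the running of the period under the stated rules.
Filing on November 22, 2011 missed the October 20, 2011 deadline — the action is time-barred.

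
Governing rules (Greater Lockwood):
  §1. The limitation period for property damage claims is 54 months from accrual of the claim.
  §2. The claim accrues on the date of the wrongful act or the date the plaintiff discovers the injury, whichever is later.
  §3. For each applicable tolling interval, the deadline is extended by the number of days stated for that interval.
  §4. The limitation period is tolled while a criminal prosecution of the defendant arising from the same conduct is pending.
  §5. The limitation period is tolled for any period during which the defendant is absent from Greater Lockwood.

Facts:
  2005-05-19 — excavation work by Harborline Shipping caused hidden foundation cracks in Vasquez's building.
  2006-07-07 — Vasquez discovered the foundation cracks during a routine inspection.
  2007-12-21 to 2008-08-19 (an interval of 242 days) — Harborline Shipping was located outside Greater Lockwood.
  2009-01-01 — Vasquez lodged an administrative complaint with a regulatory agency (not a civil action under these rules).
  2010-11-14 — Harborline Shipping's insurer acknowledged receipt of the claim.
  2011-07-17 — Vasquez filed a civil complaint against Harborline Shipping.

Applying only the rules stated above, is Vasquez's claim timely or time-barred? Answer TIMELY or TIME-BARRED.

Taking the later of the act (2005-05-19) and discovery (2006-07-07), the claim accrued on 2006-07-07.
Adding the 54 months base period to 2006-07-07 gives a deadline of 2011-01-07, before any tolling.
The defendant's absence from the jurisdiction from 2007-12-21 to 2008-08-19 tolled the period for 242 days, extending the deadline to 2011-09-06.
None of the other events listed affects the running of the period under the stated rules.
The 2011-07-17 filing precedes the 2011-09-06 deadline; the claim is timely.

TIMELY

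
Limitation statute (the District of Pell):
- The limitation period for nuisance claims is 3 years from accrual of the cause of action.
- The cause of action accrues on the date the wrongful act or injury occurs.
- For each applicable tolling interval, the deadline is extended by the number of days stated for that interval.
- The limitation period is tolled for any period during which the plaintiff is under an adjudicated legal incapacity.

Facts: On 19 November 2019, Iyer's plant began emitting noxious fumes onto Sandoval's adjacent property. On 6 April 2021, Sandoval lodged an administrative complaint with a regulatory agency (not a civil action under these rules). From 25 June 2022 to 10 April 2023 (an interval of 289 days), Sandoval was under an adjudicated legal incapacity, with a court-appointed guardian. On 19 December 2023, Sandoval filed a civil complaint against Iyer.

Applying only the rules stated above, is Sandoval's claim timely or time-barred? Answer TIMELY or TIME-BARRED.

TIME-BARRED

The cause of action accrued on 19 November 2019, the date of the act.
3 years from 19 November 2019 is 19 November 2022.
Because the plaintiff's legal incapacity ran from 25 June 2022 to 10 April 2023, the deadline is extended by 289 days to 4 September 2023.
None of the other events listed affects the running of the period under the stated rules.
Sandoval filed on 19 December 2023, after the 4 September 2023 deadline, so the action is time-barred.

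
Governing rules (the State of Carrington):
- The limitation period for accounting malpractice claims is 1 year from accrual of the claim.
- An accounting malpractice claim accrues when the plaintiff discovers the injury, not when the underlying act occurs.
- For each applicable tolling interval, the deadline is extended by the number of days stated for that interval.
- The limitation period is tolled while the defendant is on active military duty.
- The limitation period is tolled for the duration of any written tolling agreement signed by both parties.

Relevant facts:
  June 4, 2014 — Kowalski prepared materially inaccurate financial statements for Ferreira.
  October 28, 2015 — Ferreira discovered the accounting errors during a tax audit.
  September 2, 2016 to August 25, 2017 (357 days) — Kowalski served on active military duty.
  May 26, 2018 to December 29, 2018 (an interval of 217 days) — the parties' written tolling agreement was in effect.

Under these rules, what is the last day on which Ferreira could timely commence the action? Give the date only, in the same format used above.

October 20, 2017

The claim did not accrue until Ferreira discovered the injury on October 28, 2015; the June 4, 2014 act date does not start the clock under the stated rule.
The untolled deadline — 1 year after October 28, 2015 — is October 28, 2016.
The period was tolled for 357 days by the defendant's active military service (September 2, 2016 to August 25, 2017), pushing the deadline to October 20, 2017.
The written tolling agreement from May 26, 2018 to December 29, 2018 began after the period had already run on October 20, 2017, so it has no tolling effect.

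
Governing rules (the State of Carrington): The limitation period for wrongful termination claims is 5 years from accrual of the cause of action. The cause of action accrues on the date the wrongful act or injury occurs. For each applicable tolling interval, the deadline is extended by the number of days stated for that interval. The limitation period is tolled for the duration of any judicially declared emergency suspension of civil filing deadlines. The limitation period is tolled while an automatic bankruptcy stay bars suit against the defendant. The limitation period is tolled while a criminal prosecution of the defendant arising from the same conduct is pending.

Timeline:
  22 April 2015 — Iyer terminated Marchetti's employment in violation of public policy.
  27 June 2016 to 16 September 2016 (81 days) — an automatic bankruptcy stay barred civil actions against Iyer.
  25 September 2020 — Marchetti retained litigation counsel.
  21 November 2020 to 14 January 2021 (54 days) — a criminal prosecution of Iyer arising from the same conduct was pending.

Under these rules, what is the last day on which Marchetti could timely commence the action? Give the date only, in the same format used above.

The cause of action accrued on 22 April 2015, the date of the act.
5 years from 22 April 2015 is 22 April 2020.
The automatic bankruptcy stay from 27 June 2016 to 16 September 2016 tolled the period for 81 days, extending the deadline to 12 July 2020.
By the time the pending criminal prosecution began on 21 November 2020, the limitation period had already expired on 12 July 2020; that interval cannot revive it.
None of the other events listed affects the running of the period under the stated rules.

12 July 2020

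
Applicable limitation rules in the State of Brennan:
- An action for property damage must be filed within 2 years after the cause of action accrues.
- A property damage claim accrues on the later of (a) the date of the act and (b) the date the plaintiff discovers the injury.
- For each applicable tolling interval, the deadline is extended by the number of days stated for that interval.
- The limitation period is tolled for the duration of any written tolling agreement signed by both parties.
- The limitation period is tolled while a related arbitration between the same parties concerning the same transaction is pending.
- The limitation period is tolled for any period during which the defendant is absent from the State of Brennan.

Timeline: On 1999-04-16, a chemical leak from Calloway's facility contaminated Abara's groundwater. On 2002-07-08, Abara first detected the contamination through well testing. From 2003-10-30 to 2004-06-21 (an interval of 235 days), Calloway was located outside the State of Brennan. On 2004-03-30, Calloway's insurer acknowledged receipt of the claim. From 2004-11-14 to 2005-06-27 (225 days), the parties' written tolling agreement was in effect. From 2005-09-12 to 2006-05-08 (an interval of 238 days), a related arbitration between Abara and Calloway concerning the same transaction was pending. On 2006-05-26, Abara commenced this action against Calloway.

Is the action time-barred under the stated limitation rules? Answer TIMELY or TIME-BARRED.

The claim accrued on 2002-07-08 — the later of the 1999-04-16 act and the 2002-07-08 discovery.
2 years from 2002-07-08 is 2004-07-08.
The period was tolled for 235 days by the defendant's absence from the jurisdiction (2003-10-30 to 2004-06-21), pushing the deadline to 2005-02-28.
The written tolling agreement from 2004-11-14 to 2005-06-27 tolled the period for 225 days, extending the deadline to 2005-10-11.
The period was tolled for 238 days by the pending related arbitration (2005-09-12 to 2006-05-08), pushing the deadline to 2006-06-06.
None of the other events listed affects the running of the period under the stated rules.
Filing on 2006-05-26 beat the 2006-06-06 deadline — the action is timely.

TIMELY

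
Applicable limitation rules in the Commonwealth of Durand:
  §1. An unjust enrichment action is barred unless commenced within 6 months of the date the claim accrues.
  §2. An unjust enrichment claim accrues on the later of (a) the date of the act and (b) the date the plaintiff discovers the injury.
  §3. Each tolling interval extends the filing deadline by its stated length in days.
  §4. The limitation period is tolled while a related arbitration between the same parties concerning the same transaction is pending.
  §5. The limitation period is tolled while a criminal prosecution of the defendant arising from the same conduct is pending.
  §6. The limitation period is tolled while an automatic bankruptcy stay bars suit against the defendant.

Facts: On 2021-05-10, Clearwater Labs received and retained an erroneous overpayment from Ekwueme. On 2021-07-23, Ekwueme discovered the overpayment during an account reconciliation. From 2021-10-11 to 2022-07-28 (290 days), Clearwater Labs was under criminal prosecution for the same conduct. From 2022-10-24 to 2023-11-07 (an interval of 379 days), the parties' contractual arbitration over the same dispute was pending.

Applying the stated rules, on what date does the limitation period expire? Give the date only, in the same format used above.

2023-11-23

Because discovery on 2021-07-23 post-dates the 2021-05-10 act, accrual under the later-of rule falls on 2021-07-23.
6 months from 2021-07-23 is 2022-01-23.
The pending criminal prosecution from 2021-10-11 to 2022-07-28 tolled the period for 290 days, extending the deadline to 2022-11-09.
The period was tolled for 379 days by the pending related arbitration (2022-10-24 to 2023-11-07), pushing the deadline to 2023-11-23.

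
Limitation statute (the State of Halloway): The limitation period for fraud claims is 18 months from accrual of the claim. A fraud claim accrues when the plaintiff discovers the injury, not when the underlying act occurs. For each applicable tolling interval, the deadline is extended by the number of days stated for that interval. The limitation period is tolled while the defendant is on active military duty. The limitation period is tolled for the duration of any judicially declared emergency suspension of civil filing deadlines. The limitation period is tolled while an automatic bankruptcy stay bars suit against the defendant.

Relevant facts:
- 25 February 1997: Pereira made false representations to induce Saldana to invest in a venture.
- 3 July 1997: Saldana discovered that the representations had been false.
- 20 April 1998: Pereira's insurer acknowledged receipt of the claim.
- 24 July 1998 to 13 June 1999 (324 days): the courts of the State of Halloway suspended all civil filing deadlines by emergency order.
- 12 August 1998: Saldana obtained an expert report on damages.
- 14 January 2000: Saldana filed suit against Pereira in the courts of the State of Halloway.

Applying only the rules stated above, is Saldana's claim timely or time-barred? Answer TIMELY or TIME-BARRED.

TIME-BARRED

Accrual is tied to discovery, so the period began on 3 July 1997 rather than on 25 February 1997 when the act occurred.
18 months from 3 July 1997 is 3 January 1999.
The period was tolled for 324 days by the emergency suspension of filing deadlines (24 July 1998 to 13 June 1999), pushing the deadline to 23 November 1999.
Nothing else in the chronology tolls or restarts the period.
Filing on 14 January 2000 missed the 23 November 1999 deadline — the action is time-barred.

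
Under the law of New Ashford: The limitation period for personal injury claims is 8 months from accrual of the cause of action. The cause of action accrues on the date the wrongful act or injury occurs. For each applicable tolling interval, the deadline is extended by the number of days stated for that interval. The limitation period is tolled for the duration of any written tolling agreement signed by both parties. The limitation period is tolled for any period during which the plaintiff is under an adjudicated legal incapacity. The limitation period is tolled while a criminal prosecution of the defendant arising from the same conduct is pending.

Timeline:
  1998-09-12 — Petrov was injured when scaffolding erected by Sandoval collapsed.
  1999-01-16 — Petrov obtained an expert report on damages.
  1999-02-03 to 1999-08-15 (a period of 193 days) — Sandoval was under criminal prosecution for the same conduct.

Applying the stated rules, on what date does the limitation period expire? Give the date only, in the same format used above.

1999-11-21

The claim accrued on 1998-09-12, when the wrongful act occurred.
8 months from 1998-09-12 is 1999-05-12.
Because the pending criminal prosecution ran from 1999-02-03 to 1999-08-15, the deadline is extended by 193 days to 1999-11-21.
The other events in the timeline have no effect on the limitation period under the stated rules.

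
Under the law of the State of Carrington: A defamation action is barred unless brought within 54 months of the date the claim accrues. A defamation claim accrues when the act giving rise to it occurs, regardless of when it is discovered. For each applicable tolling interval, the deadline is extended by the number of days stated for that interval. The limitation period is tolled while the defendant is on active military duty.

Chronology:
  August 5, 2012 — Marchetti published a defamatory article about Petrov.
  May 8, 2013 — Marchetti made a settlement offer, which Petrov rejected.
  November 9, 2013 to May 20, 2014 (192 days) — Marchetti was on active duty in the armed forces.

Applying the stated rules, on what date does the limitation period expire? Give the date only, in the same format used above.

The claim accrued on August 5, 2012, when the wrongful act occurred.
The untolled deadline — 54 months after August 5, 2012 — is February 5, 2017.
The period was tolled for 192 days by the defendant's active military service (November 9, 2013 to May 20, 2014), pushing the deadline to August 16, 2017.
None of the other events listed affects the running of the period under the stated rules.

August 16, 2017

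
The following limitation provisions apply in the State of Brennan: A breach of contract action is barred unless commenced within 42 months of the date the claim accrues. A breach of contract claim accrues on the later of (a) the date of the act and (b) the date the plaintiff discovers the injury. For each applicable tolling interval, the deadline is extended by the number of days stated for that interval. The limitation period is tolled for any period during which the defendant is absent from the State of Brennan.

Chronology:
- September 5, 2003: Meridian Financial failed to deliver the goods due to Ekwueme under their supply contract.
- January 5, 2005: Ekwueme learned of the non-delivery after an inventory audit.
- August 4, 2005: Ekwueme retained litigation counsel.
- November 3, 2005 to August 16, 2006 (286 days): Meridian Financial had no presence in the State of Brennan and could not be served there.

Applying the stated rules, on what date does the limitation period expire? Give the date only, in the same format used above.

Because discovery on January 5, 2005 post-dates the September 5, 2003 act, accrual under the later-of rule falls on January 5, 2005.
Adding the 42 months base period to January 5, 2005 gives a deadline of July 5, 2008, before any tolling.
Because the defendant's absence from the jurisdiction ran from November 3, 2005 to August 16, 2006, the deadline is extended by 286 days to April 17, 2009.
Nothing else in the chronology tolls or restarts the period.

April 17, 2009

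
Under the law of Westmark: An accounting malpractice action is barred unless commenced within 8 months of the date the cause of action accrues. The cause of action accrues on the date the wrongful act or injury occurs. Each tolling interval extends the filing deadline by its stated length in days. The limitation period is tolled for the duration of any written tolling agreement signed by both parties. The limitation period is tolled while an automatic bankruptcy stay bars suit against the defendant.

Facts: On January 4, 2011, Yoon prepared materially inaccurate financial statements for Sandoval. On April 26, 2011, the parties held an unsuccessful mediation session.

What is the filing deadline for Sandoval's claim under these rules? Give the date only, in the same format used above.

The cause of action accrued on January 4, 2011, the date of the act.
8 months from January 4, 2011 is September 4, 2011.
Nothing else in the chronology tolls or restarts the period.

September 4, 2011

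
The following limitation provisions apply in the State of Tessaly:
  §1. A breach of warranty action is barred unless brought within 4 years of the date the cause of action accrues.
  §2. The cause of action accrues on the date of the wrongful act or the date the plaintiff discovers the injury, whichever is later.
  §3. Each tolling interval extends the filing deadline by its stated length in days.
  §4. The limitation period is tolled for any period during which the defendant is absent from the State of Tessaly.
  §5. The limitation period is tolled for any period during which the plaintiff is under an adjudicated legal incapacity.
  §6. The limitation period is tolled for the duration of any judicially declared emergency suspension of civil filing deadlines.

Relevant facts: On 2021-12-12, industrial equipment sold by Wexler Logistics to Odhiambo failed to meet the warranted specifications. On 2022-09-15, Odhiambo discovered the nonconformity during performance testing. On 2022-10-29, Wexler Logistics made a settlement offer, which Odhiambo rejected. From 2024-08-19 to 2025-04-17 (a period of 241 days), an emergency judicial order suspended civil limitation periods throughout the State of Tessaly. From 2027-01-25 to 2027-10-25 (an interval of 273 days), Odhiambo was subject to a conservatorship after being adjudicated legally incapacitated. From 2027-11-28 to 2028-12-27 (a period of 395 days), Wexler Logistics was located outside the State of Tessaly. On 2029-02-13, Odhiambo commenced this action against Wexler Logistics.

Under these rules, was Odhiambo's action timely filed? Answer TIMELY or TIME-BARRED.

TIMELY

Taking the later of the act (2021-12-12) and discovery (2022-09-15), the claim accrued on 2022-09-15.
4 years from 2022-09-15 is 2026-09-15.
Because the emergency suspension of filing deadlines ran from 2024-08-19 to 2025-04-17, the deadline is extended by 241 days to 2027-05-14.
Because the plaintiff's legal incapacity ran from 2027-01-25 to 2027-10-25, the deadline is extended by 273 days to 2028-02-11.
The period was tolled for 395 days by the defendant's absence from the jurisdiction (2027-11-28 to 2028-12-27), pushing the deadline to 2029-03-12.
The other events in the timeline have no effect on the limitation period under the stated rules.
Odhiambo filed on 2029-02-13, before the 2029-03-12 deadline, so the action is timely.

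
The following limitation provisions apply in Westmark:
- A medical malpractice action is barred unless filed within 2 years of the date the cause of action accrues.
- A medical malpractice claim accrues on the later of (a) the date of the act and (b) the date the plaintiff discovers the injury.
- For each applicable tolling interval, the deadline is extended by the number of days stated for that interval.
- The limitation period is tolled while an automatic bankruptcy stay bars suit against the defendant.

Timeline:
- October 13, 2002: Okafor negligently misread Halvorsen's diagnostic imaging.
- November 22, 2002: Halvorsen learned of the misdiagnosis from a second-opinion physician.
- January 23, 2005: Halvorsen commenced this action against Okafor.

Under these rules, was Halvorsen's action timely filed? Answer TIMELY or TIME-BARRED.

The claim accrued on November 22, 2002 — the later of the October 13, 2002 act and the November 22, 2002 discovery.
The untolled deadline — 2 years after November 22, 2002 — is November 22, 2004.
The January 23, 2005 filing falls after the November 22, 2004 deadline; the claim is time-barred.

TIME-BARRED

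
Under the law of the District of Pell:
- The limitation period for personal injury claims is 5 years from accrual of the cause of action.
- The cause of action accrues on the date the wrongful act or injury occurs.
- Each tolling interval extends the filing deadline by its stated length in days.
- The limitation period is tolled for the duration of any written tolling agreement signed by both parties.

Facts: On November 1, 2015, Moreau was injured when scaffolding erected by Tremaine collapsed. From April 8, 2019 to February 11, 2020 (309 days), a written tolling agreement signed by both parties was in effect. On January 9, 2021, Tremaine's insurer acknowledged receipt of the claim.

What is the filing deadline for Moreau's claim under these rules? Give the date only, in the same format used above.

September 6, 2021

The cause of action accrued on November 1, 2015, the date of the act.
Adding the 5 years base period to November 1, 2015 gives a deadline of November 1, 2020, before any tolling.
Because the written tolling agreement ran from April 8, 2019 to February 11, 2020, the deadline is extended by 309 days to September 6, 2021.
Nothing else in the chronology tolls or restarts the period.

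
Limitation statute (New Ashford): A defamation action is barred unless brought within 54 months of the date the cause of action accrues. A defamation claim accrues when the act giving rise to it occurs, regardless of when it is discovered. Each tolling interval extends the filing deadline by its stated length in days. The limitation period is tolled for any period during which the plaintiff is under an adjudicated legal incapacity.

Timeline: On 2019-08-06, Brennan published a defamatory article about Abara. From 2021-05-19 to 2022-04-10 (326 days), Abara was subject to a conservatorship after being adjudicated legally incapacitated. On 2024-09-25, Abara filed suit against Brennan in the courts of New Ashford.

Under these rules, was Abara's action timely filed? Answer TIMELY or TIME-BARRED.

The claim accrued on 2019-08-06, when the wrongful act occurred.
54 months from 2019-08-06 is 2024-02-06.
The plaintiff's legal incapacity from 2021-05-19 to 2022-04-10 tolled the period for 326 days, extending the deadline to 2024-12-28.
Filing on 2024-09-25 beat the 2024-12-28 deadline — the action is timely.

TIMELY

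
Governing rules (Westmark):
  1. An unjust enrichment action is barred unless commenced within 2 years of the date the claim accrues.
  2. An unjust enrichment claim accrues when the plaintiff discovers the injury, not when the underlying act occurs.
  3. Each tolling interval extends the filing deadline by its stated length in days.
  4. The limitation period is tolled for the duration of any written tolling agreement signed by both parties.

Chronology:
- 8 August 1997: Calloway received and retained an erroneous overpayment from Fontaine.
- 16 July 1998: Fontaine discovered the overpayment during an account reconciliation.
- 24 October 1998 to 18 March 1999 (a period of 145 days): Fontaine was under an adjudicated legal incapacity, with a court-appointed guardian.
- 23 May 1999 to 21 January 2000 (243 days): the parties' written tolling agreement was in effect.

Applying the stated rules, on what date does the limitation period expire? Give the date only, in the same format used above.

The claim did not accrue until Fontaine discovered the injury on 16 July 1998; the 8 August 1997 act date does not start the clock under the stated rule.
Adding the 2 years base period to 16 July 1998 gives a deadline of 16 July 2000, before any tolling.
The period was tolled for 243 days by the written tolling agreement (23 May 1999 to 21 January 2000), pushing the deadline to 16 March 2001.
The plaintiff's legal incapacity from 24 October 1998 to 18 March 1999 does not toll the period, because no stated rule makes the plaintiff's incapacity a tolling event.

16 March 2001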